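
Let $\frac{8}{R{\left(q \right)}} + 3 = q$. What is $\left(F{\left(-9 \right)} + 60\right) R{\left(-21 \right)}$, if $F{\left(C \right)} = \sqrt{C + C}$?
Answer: $-20 - i \sqrt{2} \approx -20.0 - 1.4142 i$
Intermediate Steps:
$F{\left(C \right)} = \sqrt{2} \sqrt{C}$ ($F{\left(C \right)} = \sqrt{2 C} = \sqrt{2} \sqrt{C}$)
$R{\left(q \right)} = \frac{8}{-3 + q}$
$\left(F{\left(-9 \right)} + 60\right) R{\left(-21 \right)} = \left(\sqrt{2} \sqrt{-9} + 60\right) \frac{8}{-3 - 21} = \left(\sqrt{2} \cdot 3 i + 60\right) \frac{8}{-24} = \left(3 i \sqrt{2} + 60\right) 8 \left(- \frac{1}{24}\right) = \left(60 + 3 i \sqrt{2}\right) \left(- \frac{1}{3}\right) = -20 - i \sqrt{2}$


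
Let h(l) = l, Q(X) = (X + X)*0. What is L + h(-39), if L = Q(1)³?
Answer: -39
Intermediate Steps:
Q(X) = 0 (Q(X) = (2*X)*0 = 0)
L = 0 (L = 0³ = 0)
L + h(-39) = 0 - 39 = -39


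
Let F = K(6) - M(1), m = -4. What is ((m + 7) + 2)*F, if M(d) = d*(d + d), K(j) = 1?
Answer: -5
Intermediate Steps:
M(d) = 2*d² (M(d) = d*(2*d) = 2*d²)
F = -1 (F = 1 - 2*1² = 1 - 2 = -1)
((m + 7) + 2)*F = ((-4 + 7) + 2)*(-1) = (3 + 2)*(-1) = 5*(-1) = -5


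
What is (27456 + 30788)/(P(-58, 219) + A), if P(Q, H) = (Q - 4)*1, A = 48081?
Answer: 58244/48019 ≈ 1.2129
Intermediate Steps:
P(Q, H) = -4 + Q (P(Q, H) = (-4 + Q)*1 = -4 + Q)
(27456 + 30788)/(P(-58, 219) + A) = (27456 + 30788)/((-4 - 58) + 48081) = 58244/(-62 + 48081) = 58244/48019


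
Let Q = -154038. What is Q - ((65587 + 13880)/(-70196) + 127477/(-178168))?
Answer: -481620252483829/3126670232 ≈ -1.5404e+5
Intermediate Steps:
Q - ((65587 + 13880)/(-70196) + 127477/(-178168)) = -154038 - ((65587 + 13880)/(-70196) + 127477/(-178168)) = -154038 - (79467*(-1/70196) + 127477*(-1/178168)) = -154038 - (-79467/70196 - 127477/178168) = -154038 - 1*(-5776712987/3126670232) = -154038 + 5776712987/3126670232 = -481620252483829/3126670232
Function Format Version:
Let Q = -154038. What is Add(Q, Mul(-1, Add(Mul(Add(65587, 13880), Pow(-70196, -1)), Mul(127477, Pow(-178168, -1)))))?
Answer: Rational(-481620252483829, 3126670232) ≈ -1.5404e+5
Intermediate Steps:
Add(Q, Mul(-1, Add(Mul(Add(65587, 13880), Pow(-70196, -1)), Mul(127477, Pow(-178168, -1))))) = Add(-154038, Mul(-1, Add(Mul(Add(65587, 13880), Pow(-70196, -1)), Mul(127477, Pow(-178168, -1))))) = Add(-154038, Mul(-1, Add(Mul(79467, Rational(-1, 70196)), Mul(127477, Rational(-1, 178168))))) = Add(-154038, Mul(-1, Add(Rational(-79467, 70196), Rational(-127477, 178168)))) = Add(-154038, Mul(-1, Rational(-5776712987, 3126670232))) = Add(-154038, Rational(5776712987, 3126670232)) = Rational(-481620252483829, 3126670232)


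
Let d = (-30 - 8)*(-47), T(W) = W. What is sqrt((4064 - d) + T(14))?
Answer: 2*sqrt(573) ≈ 47.875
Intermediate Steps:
d = 1786 (d = -38*(-47) = 1786)
sqrt((4064 - d) + T(14)) = sqrt((4064 - 1*1786) + 14) = sqrt((4064 - 1786) + 14) = sqrt(2278 + 14) = sqrt(2292) = 2*sqrt(573)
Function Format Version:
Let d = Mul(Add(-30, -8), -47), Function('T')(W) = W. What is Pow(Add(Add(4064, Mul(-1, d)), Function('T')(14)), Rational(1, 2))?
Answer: Mul(2, Pow(573, Rational(1, 2))) ≈ 47.875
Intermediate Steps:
d = 1786 (d = Mul(-38, -47) = 1786)
Pow(Add(Add(4064, Mul(-1, d)), Function('T')(14)), Rational(1, 2)) = Pow(Add(Add(4064, Mul(-1, 1786)), 14), Rational(1, 2)) = Pow(Add(Add(4064, -1786), 14), Rational(1, 2)) = Pow(Add(2278, 14), Rational(1, 2)) = Pow(2292, Rational(1, 2)) = Mul(2, Pow(573, Rational(1, 2)))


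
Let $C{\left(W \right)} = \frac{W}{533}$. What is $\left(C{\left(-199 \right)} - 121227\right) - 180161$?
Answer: $- \frac{160640003}{533} \approx -3.0139 \cdot 10^{5}$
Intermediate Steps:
$C{\left(W \right)} = \frac{W}{533}$ ($C{\left(W \right)} = W \frac{1}{533} = \frac{W}{533}$)
$\left(C{\left(-199 \right)} - 121227\right) - 180161 = \left(\frac{1}{533} \left(-199\right) - 121227\right) - 180161 = \left(- \frac{199}{533} - 121227\right) - 180161 = - \frac{64614190}{533} - 180161 = - \frac{160640003}{533}$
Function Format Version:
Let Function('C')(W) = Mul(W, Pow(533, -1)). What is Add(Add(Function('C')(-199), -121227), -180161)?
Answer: Rational(-160640003, 533) ≈ -3.0139e+5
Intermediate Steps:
Function('C')(W) = Mul(Rational(1, 533), W) (Function('C')(W) = Mul(W, Rational(1, 533)) = Mul(Rational(1, 533), W))
Add(Add(Function('C')(-199), -121227), -180161) = Add(Add(Mul(Rational(1, 533), -199), -121227), -180161) = Add(Add(Rational(-199, 533), -121227), -180161) = Add(Rational(-64614190, 533), -180161) = Rational(-160640003, 533)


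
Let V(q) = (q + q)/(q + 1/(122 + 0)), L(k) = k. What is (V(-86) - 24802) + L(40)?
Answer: -259757158/10491 ≈ -24760.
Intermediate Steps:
V(q) = 2*q/(1/122 + q) (V(q) = (2*q)/(q + 1/122) = (2*q)/(1/122 + q) = 2*q/(1/122 + q))
(V(-86) - 24802) + L(40) = (244*(-86)/(1 + 122*(-86)) - 24802) + 40 = (244*(-86)/(1 - 10492) - 24802) + 40 = (244*(-86)/(-10491) - 24802) + 40 = (244*(-86)*(-1/10491) - 24802) + 40 = (20984/10491 - 24802) + 40 = -260176798/10491 + 40 = -259757158/10491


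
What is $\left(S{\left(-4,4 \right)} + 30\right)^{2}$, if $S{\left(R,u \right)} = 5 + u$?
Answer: $1521$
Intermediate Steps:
$\left(S{\left(-4,4 \right)} + 30\right)^{2} = \left(\left(5 + 4\right) + 30\right)^{2} = \left(9 + 30\right)^{2} = 39^{2} = 1521$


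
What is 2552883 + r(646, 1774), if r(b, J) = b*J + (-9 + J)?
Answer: 3700652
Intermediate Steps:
r(b, J) = -9 + J + J*b (r(b, J) = J*b + (-9 + J) = -9 + J + J*b)
2552883 + r(646, 1774) = 2552883 + (-9 + 1774 + 1774*646) = 2552883 + (-9 + 1774 + 1146004) = 2552883 + 1147769 = 3700652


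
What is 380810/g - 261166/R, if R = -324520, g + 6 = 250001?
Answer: 18887065537/8112837740 ≈ 2.3280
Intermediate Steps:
g = 249995 (g = -6 + 250001 = 249995)
380810/g - 261166/R = 380810/249995 - 261166/(-324520) = 380810*(1/249995) - 261166*(-1/324520) = 76162/49999 + 130583/162260 = 18887065537/8112837740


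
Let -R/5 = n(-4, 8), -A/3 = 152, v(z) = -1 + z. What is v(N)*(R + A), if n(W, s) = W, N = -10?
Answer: 4796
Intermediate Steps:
A = -456 (A = -3*152 = -456)
R = 20 (R = -5*(-4) = 20)
v(N)*(R + A) = (-1 - 10)*(20 - 456) = -11*(-436) = 4796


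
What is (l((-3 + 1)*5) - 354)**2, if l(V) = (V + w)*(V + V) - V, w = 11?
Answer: 132496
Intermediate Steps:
l(V) = -V + 2*V*(11 + V) (l(V) = (V + 11)*(V + V) - V = (11 + V)*(2*V) - V = 2*V*(11 + V) - V = -V + 2*V*(11 + V))
(l((-3 + 1)*5) - 354)**2 = (((-3 + 1)*5)*(21 + 2*((-3 + 1)*5)) - 354)**2 = ((-2*5)*(21 + 2*(-2*5)) - 354)**2 = (-10*(21 + 2*(-10)) - 354)**2 = (-10*(21 - 20) - 354)**2 = (-10*1 - 354)**2 = (-10 - 354)**2 = (-364)**2 = 132496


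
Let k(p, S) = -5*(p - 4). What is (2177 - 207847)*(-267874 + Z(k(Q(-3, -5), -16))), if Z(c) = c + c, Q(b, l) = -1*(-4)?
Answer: 55093645580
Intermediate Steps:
Q(b, l) = 4
k(p, S) = 20 - 5*p (k(p, S) = -5*(-4 + p) = 20 - 5*p)
Z(c) = 2*c
(2177 - 207847)*(-267874 + Z(k(Q(-3, -5), -16))) = (2177 - 207847)*(-267874 + 2*(20 - 5*4)) = -205670*(-267874 + 2*(20 - 20)) = -205670*(-267874 + 2*0) = -205670*(-267874 + 0) = -205670*(-267874) = 55093645580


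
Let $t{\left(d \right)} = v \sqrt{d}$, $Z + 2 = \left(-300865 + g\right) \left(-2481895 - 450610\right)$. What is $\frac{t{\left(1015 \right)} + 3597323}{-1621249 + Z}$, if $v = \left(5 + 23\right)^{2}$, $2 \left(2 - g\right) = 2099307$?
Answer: $\frac{7194646}{7920789535163} + \frac{1568 \sqrt{1015}}{7920789535163} \approx 9.1463 \cdot 10^{-7}$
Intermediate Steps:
$g = - \frac{2099303}{2}$ ($g = 2 - \frac{2099307}{2} = - \frac{2099303}{2} \approx -1.0497 \cdot 10^{6}$)
$v = 784$ ($v = 28^{2} = 784$)
$Z = \frac{7920792777661}{2}$ ($Z = -2 + \left(-300865 - \frac{2099303}{2}\right) \left(-2481895 - 450610\right) = -2 - - \frac{7920792777665}{2} = -2 + \frac{7920792777665}{2} = \frac{7920792777661}{2} \approx 3.9604 \cdot 10^{12}$)
$t{\left(d \right)} = 784 \sqrt{d}$
$\frac{t{\left(1015 \right)} + 3597323}{-1621249 + Z} = \frac{784 \sqrt{1015} + 3597323}{-1621249 + \frac{7920792777661}{2}} = \frac{3597323 + 784 \sqrt{1015}}{\frac{7920789535163}{2}} = \left(3597323 + 784 \sqrt{1015}\right) \frac{2}{7920789535163} = \frac{7194646}{7920789535163} + \frac{1568 \sqrt{1015}}{7920789535163}$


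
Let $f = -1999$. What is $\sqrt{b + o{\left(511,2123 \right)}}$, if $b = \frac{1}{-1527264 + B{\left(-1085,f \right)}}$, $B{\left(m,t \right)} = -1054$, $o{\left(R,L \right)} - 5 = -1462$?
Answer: $\frac{3 i \sqrt{378132929013554}}{1528318} \approx 38.171 i$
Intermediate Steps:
$o{\left(R,L \right)} = -1457$ ($o{\left(R,L \right)} = 5 - 1462 = -1457$)
$b = - \frac{1}{1528318}$ ($b = \frac{1}{-1527264 - 1054} = \frac{1}{-1528318} = - \frac{1}{1528318} \approx -6.5431 \cdot 10^{-7}$)
$\sqrt{b + o{\left(511,2123 \right)}} = \sqrt{- \frac{1}{1528318} - 1457} = \sqrt{- \frac{2226759327}{1528318}} = \frac{3 i \sqrt{378132929013554}}{1528318}$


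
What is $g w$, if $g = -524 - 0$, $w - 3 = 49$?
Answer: $-27248$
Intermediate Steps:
$w = 52$ ($w = 3 + 49 = 52$)
$g = -524$ ($g = -524 + 0 = -524$)
$g w = \left(-524\right) 52 = -27248$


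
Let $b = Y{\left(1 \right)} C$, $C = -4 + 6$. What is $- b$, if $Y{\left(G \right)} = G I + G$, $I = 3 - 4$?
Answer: $0$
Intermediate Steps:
$I = -1$
$Y{\left(G \right)} = 0$ ($Y{\left(G \right)} = G \left(-1\right) + G = - G + G = 0$)
$C = 2$
$b = 0$ ($b = 0 \cdot 2 = 0$)
$- b = \left(-1\right) 0 = 0$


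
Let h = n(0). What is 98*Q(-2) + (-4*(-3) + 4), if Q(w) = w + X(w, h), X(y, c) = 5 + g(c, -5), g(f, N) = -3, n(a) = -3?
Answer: 16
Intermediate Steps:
h = -3
X(y, c) = 2 (X(y, c) = 5 - 3 = 2)
Q(w) = 2 + w (Q(w) = w + 2 = 2 + w)
98*Q(-2) + (-4*(-3) + 4) = 98*(2 - 2) + (-4*(-3) + 4) = 98*0 + (12 + 4) = 0 + 16 = 16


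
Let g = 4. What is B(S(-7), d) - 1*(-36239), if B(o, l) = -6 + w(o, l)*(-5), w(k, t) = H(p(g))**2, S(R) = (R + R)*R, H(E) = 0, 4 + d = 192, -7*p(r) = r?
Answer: 36233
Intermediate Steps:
p(r) = -r/7
d = 188 (d = -4 + 192 = 188)
S(R) = 2*R**2 (S(R) = (2*R)*R = 2*R**2)
w(k, t) = 0 (w(k, t) = 0**2 = 0)
B(o, l) = -6 (B(o, l) = -6 + 0*(-5) = -6 + 0 = -6)
B(S(-7), d) - 1*(-36239) = -6 - 1*(-36239) = -6 + 36239 = 36233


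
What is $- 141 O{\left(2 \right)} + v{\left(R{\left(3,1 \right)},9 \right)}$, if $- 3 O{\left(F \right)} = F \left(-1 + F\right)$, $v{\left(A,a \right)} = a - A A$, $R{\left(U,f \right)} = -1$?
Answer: $102$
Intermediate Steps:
$v{\left(A,a \right)} = a - A^{2}$
$O{\left(F \right)} = - \frac{F \left(-1 + F\right)}{3}$
$- 141 O{\left(2 \right)} + v{\left(R{\left(3,1 \right)},9 \right)} = - 141 \cdot \frac{1}{3} \cdot 2 \left(1 - 2\right) + \left(9 - \left(-1\right)^{2}\right) = - 141 \cdot \frac{1}{3} \cdot 2 \left(1 - 2\right) + \left(9 - 1\right) = - 141 \cdot \frac{1}{3} \cdot 2 \left(-1\right) + \left(9 - 1\right) = \left(-141\right) \left(- \frac{2}{3}\right) + 8 = 94 + 8 = 102$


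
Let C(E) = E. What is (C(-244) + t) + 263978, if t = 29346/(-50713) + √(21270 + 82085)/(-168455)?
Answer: 13374712996/50713 - √103355/168455 ≈ 2.6373e+5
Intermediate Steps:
t = -29346/50713 - √103355/168455 (t = 29346*(-1/50713) + √103355*(-1/168455) = -29346/50713 - √103355/168455 ≈ -0.58058)
(C(-244) + t) + 263978 = (-244 + (-29346/50713 - √103355/168455)) + 263978 = (-12403318/50713 - √103355/168455) + 263978 = 13374712996/50713 - √103355/168455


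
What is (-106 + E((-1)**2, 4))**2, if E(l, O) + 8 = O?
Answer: 12100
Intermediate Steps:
E(l, O) = -8 + O
(-106 + E((-1)**2, 4))**2 = (-106 + (-8 + 4))**2 = (-106 - 4)**2 = (-110)**2 = 12100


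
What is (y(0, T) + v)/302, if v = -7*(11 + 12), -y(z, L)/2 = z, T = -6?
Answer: -161/302 ≈ -0.53311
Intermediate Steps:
y(z, L) = -2*z
v = -161 (v = -7*23 = -161)
(y(0, T) + v)/302 = (-2*0 - 161)/302 = (0 - 161)/302 = (1/302)*(-161) = -161/302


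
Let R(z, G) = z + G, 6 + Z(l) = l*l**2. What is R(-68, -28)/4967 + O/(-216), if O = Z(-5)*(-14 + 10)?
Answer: -655861/268218 ≈ -2.4453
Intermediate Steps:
Z(l) = -6 + l**3 (Z(l) = -6 + l*l**2 = -6 + l**3)
R(z, G) = G + z
O = 524 (O = (-6 + (-5)**3)*(-14 + 10) = (-6 - 125)*(-4) = -131*(-4) = 524)
R(-68, -28)/4967 + O/(-216) = (-28 - 68)/4967 + 524/(-216) = -96*1/4967 + 524*(-1/216) = -96/4967 - 131/54 = -655861/268218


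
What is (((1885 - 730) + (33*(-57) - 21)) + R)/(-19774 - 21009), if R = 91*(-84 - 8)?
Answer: 9119/40783 ≈ 0.22360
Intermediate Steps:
R = -8372 (R = 91*(-92) = -8372)
(((1885 - 730) + (33*(-57) - 21)) + R)/(-19774 - 21009) = (((1885 - 730) + (33*(-57) - 21)) - 8372)/(-19774 - 21009) = ((1155 + (-1881 - 21)) - 8372)/(-40783) = ((1155 - 1902) - 8372)*(-1/40783) = (-747 - 8372)*(-1/40783) = -9119*(-1/40783) = 9119/40783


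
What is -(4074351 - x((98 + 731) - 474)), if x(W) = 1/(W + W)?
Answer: -2892789209/710 ≈ -4.0744e+6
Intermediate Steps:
x(W) = 1/(2*W)
-(4074351 - x((98 + 731) - 474)) = -(4074351 - 1/(2*((98 + 731) - 474))) = -(4074351 - 1/(2*(829 - 474))) = -(4074351 - 1/(2*355)) = -(4074351 - 1*1/710) = -(4074351 - 1/710) = -1*2892789209/710 = -2892789209/710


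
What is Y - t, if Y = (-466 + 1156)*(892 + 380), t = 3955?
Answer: 873725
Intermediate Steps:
Y = 877680 (Y = 690*1272 = 877680)
Y - t = 877680 - 1*3955 = 877680 - 3955 = 873725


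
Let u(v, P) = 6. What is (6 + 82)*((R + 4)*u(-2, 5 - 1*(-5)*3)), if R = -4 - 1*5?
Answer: -2640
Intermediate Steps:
R = -9 (R = -4 - 5 = -9)
(6 + 82)*((R + 4)*u(-2, 5 - 1*(-5)*3)) = (6 + 82)*((-9 + 4)*6) = 88*(-5*6) = 88*(-30) = -2640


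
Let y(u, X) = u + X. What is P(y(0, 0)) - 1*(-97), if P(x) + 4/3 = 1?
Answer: 290/3 ≈ 96.667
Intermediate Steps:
y(u, X) = X + u
P(x) = -⅓ (P(x) = -4/3 + 1 = -⅓)
P(y(0, 0)) - 1*(-97) = -⅓ - 1*(-97) = -⅓ + 97 = 290/3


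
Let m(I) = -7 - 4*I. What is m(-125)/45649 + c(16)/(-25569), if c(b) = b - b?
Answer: 493/45649 ≈ 0.010800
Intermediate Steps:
c(b) = 0
m(-125)/45649 + c(16)/(-25569) = (-7 - 4*(-125))/45649 + 0/(-25569) = (-7 + 500)*(1/45649) + 0*(-1/25569) = 493*(1/45649) + 0 = 493/45649 + 0 = 493/45649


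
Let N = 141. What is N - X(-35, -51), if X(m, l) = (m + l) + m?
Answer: 262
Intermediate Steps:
X(m, l) = l + 2*m (X(m, l) = (l + m) + m = l + 2*m)
N - X(-35, -51) = 141 - (-51 + 2*(-35)) = 141 - (-51 - 70) = 141 - 1*(-121) = 141 + 121 = 262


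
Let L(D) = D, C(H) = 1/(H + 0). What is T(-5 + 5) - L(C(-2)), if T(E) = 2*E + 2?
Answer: 5/2 ≈ 2.5000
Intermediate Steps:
C(H) = 1/H
T(E) = 2 + 2*E
T(-5 + 5) - L(C(-2)) = (2 + 2*(-5 + 5)) - 1/(-2) = (2 + 2*0) - 1*(-½) = (2 + 0) + ½ = 2 + ½ = 5/2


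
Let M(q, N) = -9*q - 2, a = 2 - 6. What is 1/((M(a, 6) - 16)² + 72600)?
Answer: 1/72924 ≈ 1.3713e-5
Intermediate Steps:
a = -4
M(q, N) = -2 - 9*q
1/((M(a, 6) - 16)² + 72600) = 1/(((-2 - 9*(-4)) - 16)² + 72600) = 1/(((-2 + 36) - 16)² + 72600) = 1/((34 - 16)² + 72600) = 1/(18² + 72600) = 1/(324 + 72600) = 1/72924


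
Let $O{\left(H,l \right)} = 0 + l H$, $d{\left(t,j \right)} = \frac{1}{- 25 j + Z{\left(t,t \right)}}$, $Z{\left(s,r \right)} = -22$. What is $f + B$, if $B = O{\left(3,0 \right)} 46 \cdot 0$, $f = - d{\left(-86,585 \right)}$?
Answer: $\frac{1}{14647} \approx 6.8273 \cdot 10^{-5}$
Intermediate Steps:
$d{\left(t,j \right)} = \frac{1}{-22 - 25 j}$ ($d{\left(t,j \right)} = \frac{1}{- 25 j - 22} = \frac{1}{-22 - 25 j}$)
$O{\left(H,l \right)} = H l$ ($O{\left(H,l \right)} = 0 + H l = H l$)
$f = \frac{1}{14647}$ ($f = - \frac{-1}{22 + 25 \cdot 585} = - \frac{-1}{22 + 14625} = - \frac{-1}{14647} = \left(-1\right) \left(- \frac{1}{14647}\right) = \frac{1}{14647} \approx 6.8273 \cdot 10^{-5}$)
$B = 0$ ($B = 3 \cdot 0 \cdot 46 \cdot 0 = 0 \cdot 46 \cdot 0 = 0 \cdot 0 = 0$)
$f + B = \frac{1}{14647} + 0 = \frac{1}{14647}$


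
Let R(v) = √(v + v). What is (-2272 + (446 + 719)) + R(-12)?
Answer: -1107 + 2*I*√6 ≈ -1107.0 + 4.899*I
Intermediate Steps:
R(v) = √2*√v (R(v) = √(2*v) = √2*√v)
(-2272 + (446 + 719)) + R(-12) = (-2272 + (446 + 719)) + √2*√(-12) = (-2272 + 1165) + √2*(2*I*√3) = -1107 + 2*I*√6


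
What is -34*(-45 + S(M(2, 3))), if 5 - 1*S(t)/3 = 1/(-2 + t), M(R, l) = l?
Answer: 1122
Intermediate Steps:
S(t) = 15 - 3/(-2 + t)
-34*(-45 + S(M(2, 3))) = -34*(-45 + 3*(-11 + 5*3)/(-2 + 3)) = -34*(-45 + 3*(-11 + 15)/1) = -34*(-45 + 3*1*4) = -34*(-45 + 12) = -34*(-33) = 1122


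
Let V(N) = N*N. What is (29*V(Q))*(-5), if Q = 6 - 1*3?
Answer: -1305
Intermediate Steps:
Q = 3 (Q = 6 - 3 = 3)
V(N) = N²
(29*V(Q))*(-5) = (29*3²)*(-5) = (29*9)*(-5) = 261*(-5) = -1305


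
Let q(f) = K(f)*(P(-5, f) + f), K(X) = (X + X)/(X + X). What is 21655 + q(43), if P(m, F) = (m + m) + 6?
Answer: 21694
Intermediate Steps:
K(X) = 1 (K(X) = (2*X)/((2*X)) = (2*X)*(1/(2*X)) = 1)
P(m, F) = 6 + 2*m (P(m, F) = 2*m + 6 = 6 + 2*m)
q(f) = -4 + f (q(f) = 1*((6 + 2*(-5)) + f) = 1*((6 - 10) + f) = 1*(-4 + f) = -4 + f)
21655 + q(43) = 21655 + (-4 + 43) = 21655 + 39 = 21694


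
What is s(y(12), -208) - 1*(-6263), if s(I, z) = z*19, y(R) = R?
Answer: 2311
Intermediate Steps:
s(I, z) = 19*z
s(y(12), -208) - 1*(-6263) = 19*(-208) - 1*(-6263) = -3952 + 6263 = 2311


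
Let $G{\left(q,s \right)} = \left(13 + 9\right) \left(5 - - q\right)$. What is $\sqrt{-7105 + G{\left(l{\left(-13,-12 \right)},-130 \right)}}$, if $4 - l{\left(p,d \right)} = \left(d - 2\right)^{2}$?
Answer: $i \sqrt{11219} \approx 105.92 i$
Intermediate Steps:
$l{\left(p,d \right)} = 4 - \left(-2 + d\right)^{2}$ ($l{\left(p,d \right)} = 4 - \left(d - 2\right)^{2} = 4 - \left(-2 + d\right)^{2}$)
$G{\left(q,s \right)} = 110 + 22 q$ ($G{\left(q,s \right)} = 22 \left(5 + q\right) = 110 + 22 q$)
$\sqrt{-7105 + G{\left(l{\left(-13,-12 \right)},-130 \right)}} = \sqrt{-7105 + \left(110 + 22 \left(- 12 \left(4 - -12\right)\right)\right)} = \sqrt{-7105 + \left(110 + 22 \left(- 12 \left(4 + 12\right)\right)\right)} = \sqrt{-7105 + \left(110 + 22 \left(\left(-12\right) 16\right)\right)} = \sqrt{-7105 + \left(110 + 22 \left(-192\right)\right)} = \sqrt{-7105 + \left(110 - 4224\right)} = \sqrt{-7105 - 4114} = \sqrt{-11219} = i \sqrt{11219}$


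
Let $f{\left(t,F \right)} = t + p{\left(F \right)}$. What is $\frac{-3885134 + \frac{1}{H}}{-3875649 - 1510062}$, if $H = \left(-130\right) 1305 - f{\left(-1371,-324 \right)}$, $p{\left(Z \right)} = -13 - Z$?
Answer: $\frac{654994741061}{907977017490} \approx 0.72138$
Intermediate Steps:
$f{\left(t,F \right)} = -13 + t - F$ ($f{\left(t,F \right)} = t - \left(13 + F\right) = -13 + t - F$)
$H = -168590$ ($H = \left(-130\right) 1305 - \left(-13 - 1371 - -324\right) = -169650 - \left(-13 - 1371 + 324\right) = -169650 - -1060 = -169650 + 1060 = -168590$)
$\frac{-3885134 + \frac{1}{H}}{-3875649 - 1510062} = \frac{-3885134 + \frac{1}{-168590}}{-3875649 - 1510062} = \frac{-3885134 - \frac{1}{168590}}{-5385711} = \left(- \frac{654994741061}{168590}\right) \left(- \frac{1}{5385711}\right) = \frac{654994741061}{907977017490}$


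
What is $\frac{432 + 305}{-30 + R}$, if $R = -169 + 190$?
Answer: $- \frac{737}{9} \approx -81.889$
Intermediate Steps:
$R = 21$
$\frac{432 + 305}{-30 + R} = \frac{432 + 305}{-30 + 21} = \frac{737}{-9} = 737 \left(- \frac{1}{9}\right) = - \frac{737}{9}$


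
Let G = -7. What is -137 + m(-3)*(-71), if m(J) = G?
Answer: 360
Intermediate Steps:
m(J) = -7
-137 + m(-3)*(-71) = -137 - 7*(-71) = -137 + 497 = 360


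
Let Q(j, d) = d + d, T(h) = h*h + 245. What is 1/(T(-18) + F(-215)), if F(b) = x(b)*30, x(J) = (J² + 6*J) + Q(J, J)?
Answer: 1/1335719 ≈ 7.4866e-7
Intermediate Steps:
T(h) = 245 + h² (T(h) = h² + 245 = 245 + h²)
Q(j, d) = 2*d
x(J) = J² + 8*J (x(J) = (J² + 6*J) + 2*J = J² + 8*J)
F(b) = 30*b*(8 + b) (F(b) = (b*(8 + b))*30 = 30*b*(8 + b))
1/(T(-18) + F(-215)) = 1/((245 + (-18)²) + 30*(-215)*(8 - 215)) = 1/((245 + 324) + 30*(-215)*(-207)) = 1/(569 + 1335150) = 1/1335719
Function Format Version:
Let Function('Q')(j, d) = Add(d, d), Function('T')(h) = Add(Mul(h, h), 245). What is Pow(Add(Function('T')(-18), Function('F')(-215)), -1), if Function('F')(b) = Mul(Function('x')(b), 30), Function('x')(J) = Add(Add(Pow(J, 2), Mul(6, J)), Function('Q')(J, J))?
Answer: Rational(1, 1335719) ≈ 7.4866e-7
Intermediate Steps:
Function('T')(h) = Add(245, Pow(h, 2)) (Function('T')(h) = Add(Pow(h, 2), 245) = Add(245, Pow(h, 2)))
Function('Q')(j, d) = Mul(2, d)
Function('x')(J) = Add(Pow(J, 2), Mul(8, J)) (Function('x')(J) = Add(Add(Pow(J, 2), Mul(6, J)), Mul(2, J)) = Add(Pow(J, 2), Mul(8, J)))
Function('F')(b) = Mul(30, b, Add(8, b)) (Function('F')(b) = Mul(Mul(b, Add(8, b)), 30) = Mul(30, b, Add(8, b)))
Pow(Add(Function('T')(-18), Function('F')(-215)), -1) = Pow(Add(Add(245, Pow(-18, 2)), Mul(30, -215, Add(8, -215))), -1) = Pow(Add(Add(245, 324), Mul(30, -215, -207)), -1) = Pow(Add(569, 1335150), -1) = Pow(1335719, -1) = Rational(1, 1335719)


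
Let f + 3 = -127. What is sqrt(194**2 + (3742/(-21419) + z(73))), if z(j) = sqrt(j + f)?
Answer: sqrt(17266321591898 + 458773561*I*sqrt(57))/21419 ≈ 194.0 + 0.019458*I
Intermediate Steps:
f = -130 (f = -3 - 127 = -130)
z(j) = sqrt(-130 + j) (z(j) = sqrt(j - 130) = sqrt(-130 + j))
sqrt(194**2 + (3742/(-21419) + z(73))) = sqrt(194**2 + (3742/(-21419) + sqrt(-130 + 73))) = sqrt(37636 + (3742*(-1/21419) + sqrt(-57))) = sqrt(37636 + (-3742/21419 + I*sqrt(57))) = sqrt(806121742/21419 + I*sqrt(57))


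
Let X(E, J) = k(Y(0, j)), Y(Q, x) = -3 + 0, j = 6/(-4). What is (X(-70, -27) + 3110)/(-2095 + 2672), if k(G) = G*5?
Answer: 3095/577 ≈ 5.3640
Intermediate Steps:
j = -3/2 (j = 6*(-¼) = -3/2 ≈ -1.5000)
Y(Q, x) = -3
k(G) = 5*G
X(E, J) = -15 (X(E, J) = 5*(-3) = -15)
(X(-70, -27) + 3110)/(-2095 + 2672) = (-15 + 3110)/(-2095 + 2672) = 3095/577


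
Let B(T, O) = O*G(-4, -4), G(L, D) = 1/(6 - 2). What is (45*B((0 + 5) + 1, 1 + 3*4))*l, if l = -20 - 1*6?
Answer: -7605/2 ≈ -3802.5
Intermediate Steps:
G(L, D) = ¼ (G(L, D) = 1/4 = ¼)
B(T, O) = O/4 (B(T, O) = O*(¼) = O/4)
l = -26 (l = -20 - 6 = -26)
(45*B((0 + 5) + 1, 1 + 3*4))*l = (45*((1 + 3*4)/4))*(-26) = (45*((1 + 12)/4))*(-26) = (45*((¼)*13))*(-26) = (45*(13/4))*(-26) = (585/4)*(-26) = -7605/2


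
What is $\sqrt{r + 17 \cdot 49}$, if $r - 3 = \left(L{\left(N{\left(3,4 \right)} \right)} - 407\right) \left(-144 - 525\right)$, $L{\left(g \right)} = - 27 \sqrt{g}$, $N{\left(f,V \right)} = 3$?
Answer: $\sqrt{273119 + 18063 \sqrt{3}} \approx 551.73$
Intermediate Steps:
$r = 272286 + 18063 \sqrt{3}$ ($r = 3 + \left(- 27 \sqrt{3} - 407\right) \left(-144 - 525\right) = 3 + \left(-407 - 27 \sqrt{3}\right) \left(-669\right) = 3 + \left(272283 + 18063 \sqrt{3}\right) = 272286 + 18063 \sqrt{3} \approx 3.0357 \cdot 10^{5}$)
$\sqrt{r + 17 \cdot 49} = \sqrt{\left(272286 + 18063 \sqrt{3}\right) + 17 \cdot 49} = \sqrt{\left(272286 + 18063 \sqrt{3}\right) + 833} = \sqrt{273119 + 18063 \sqrt{3}}$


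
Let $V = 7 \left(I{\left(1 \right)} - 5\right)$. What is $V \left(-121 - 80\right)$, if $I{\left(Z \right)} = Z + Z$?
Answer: $4221$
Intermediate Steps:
$I{\left(Z \right)} = 2 Z$
$V = -21$ ($V = 7 \left(2 \cdot 1 - 5\right) = 7 \left(2 - 5\right) = 7 \left(-3\right) = -21$)
$V \left(-121 - 80\right) = - 21 \left(-121 - 80\right) = \left(-21\right) \left(-201\right) = 4221$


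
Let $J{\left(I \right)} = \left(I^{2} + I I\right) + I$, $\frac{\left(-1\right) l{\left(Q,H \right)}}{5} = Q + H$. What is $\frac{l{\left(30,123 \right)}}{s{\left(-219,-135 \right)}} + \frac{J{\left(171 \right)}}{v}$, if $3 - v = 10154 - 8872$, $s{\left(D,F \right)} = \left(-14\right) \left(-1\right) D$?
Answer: $- \frac{59617221}{1307138} \approx -45.609$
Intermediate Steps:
$l{\left(Q,H \right)} = - 5 H - 5 Q$ ($l{\left(Q,H \right)} = - 5 \left(Q + H\right) = - 5 \left(H + Q\right) = - 5 H - 5 Q$)
$J{\left(I \right)} = I + 2 I^{2}$ ($J{\left(I \right)} = \left(I^{2} + I^{2}\right) + I = 2 I^{2} + I = I + 2 I^{2}$)
$s{\left(D,F \right)} = 14 D$
$v = -1279$ ($v = 3 - \left(10154 - 8872\right) = 3 - 1282 = -1279$)
$\frac{l{\left(30,123 \right)}}{s{\left(-219,-135 \right)}} + \frac{J{\left(171 \right)}}{v} = \frac{\left(-5\right) 123 - 150}{14 \left(-219\right)} + \frac{171 \left(1 + 2 \cdot 171\right)}{-1279} = \frac{-615 - 150}{-3066} + 171 \left(1 + 342\right) \left(- \frac{1}{1279}\right) = \left(-765\right) \left(- \frac{1}{3066}\right) + 171 \cdot 343 \left(- \frac{1}{1279}\right) = \frac{255}{1022} + 58653 \left(- \frac{1}{1279}\right) = \frac{255}{1022} - \frac{58653}{1279} = - \frac{59617221}{1307138}$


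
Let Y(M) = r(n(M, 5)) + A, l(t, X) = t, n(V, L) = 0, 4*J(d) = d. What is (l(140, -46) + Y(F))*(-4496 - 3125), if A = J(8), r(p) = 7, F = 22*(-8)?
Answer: -1135529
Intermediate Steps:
J(d) = d/4
F = -176
A = 2 (A = (¼)*8 = 2)
Y(M) = 9 (Y(M) = 7 + 2 = 9)
(l(140, -46) + Y(F))*(-4496 - 3125) = (140 + 9)*(-4496 - 3125) = 149*(-7621) = -1135529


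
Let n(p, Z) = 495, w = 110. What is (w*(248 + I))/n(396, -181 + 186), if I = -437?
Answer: -42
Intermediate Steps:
(w*(248 + I))/n(396, -181 + 186) = (110*(248 - 437))/495 = (110*(-189))*(1/495) = -20790*1/495 = -42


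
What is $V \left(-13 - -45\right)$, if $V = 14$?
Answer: $448$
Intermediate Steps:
$V \left(-13 - -45\right) = 14 \left(-13 - -45\right) = 14 \left(-13 + 45\right) = 14 \cdot 32 = 448$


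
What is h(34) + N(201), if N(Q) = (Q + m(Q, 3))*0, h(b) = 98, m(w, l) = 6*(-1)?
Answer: 98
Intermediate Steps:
m(w, l) = -6
N(Q) = 0 (N(Q) = (Q - 6)*0 = (-6 + Q)*0 = 0)
h(34) + N(201) = 98 + 0 = 98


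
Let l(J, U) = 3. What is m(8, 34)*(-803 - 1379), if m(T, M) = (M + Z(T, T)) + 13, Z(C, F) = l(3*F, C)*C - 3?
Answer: -148376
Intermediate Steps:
Z(C, F) = -3 + 3*C (Z(C, F) = 3*C - 3 = -3 + 3*C)
m(T, M) = 10 + M + 3*T (m(T, M) = (M + (-3 + 3*T)) + 13 = (-3 + M + 3*T) + 13 = 10 + M + 3*T)
m(8, 34)*(-803 - 1379) = (10 + 34 + 3*8)*(-803 - 1379) = (10 + 34 + 24)*(-2182) = 68*(-2182) = -148376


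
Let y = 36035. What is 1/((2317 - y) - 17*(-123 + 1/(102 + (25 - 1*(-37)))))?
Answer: -164/5186845 ≈ -3.1618e-5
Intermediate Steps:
1/((2317 - y) - 17*(-123 + 1/(102 + (25 - 1*(-37))))) = 1/((2317 - 1*36035) - 17*(-123 + 1/(102 + (25 - 1*(-37))))) = 1/((2317 - 36035) - 17*(-123 + 1/(102 + (25 + 37)))) = 1/(-33718 - 17*(-123 + 1/(102 + 62))) = 1/(-33718 - 17*(-123 + 1/164)) = 1/(-33718 - 17*(-20171/164)) = 1/(-33718 + 342907/164) = 1/(-5186845/164) = -164/5186845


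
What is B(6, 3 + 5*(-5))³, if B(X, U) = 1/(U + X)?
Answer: -1/4096 ≈ -0.00024414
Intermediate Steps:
B(6, 3 + 5*(-5))³ = (1/((3 + 5*(-5)) + 6))³ = (1/((3 - 25) + 6))³ = (1/(-22 + 6))³ = (1/(-16))³ = (-1/16)³ = -1/4096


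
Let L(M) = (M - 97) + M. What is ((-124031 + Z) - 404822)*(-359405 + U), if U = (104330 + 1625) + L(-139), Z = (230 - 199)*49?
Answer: 133850552550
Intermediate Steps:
Z = 1519 (Z = 31*49 = 1519)
L(M) = -97 + 2*M (L(M) = (-97 + M) + M = -97 + 2*M)
U = 105580 (U = (104330 + 1625) + (-97 + 2*(-139)) = 105955 + (-97 - 278) = 105955 - 375 = 105580)
((-124031 + Z) - 404822)*(-359405 + U) = ((-124031 + 1519) - 404822)*(-359405 + 105580) = (-122512 - 404822)*(-253825) = -527334*(-253825) = 133850552550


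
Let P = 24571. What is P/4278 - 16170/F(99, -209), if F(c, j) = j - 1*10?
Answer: 24852103/312294 ≈ 79.579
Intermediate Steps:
F(c, j) = -10 + j (F(c, j) = j - 10 = -10 + j)
P/4278 - 16170/F(99, -209) = 24571/4278 - 16170/(-10 - 209) = 24571*(1/4278) - 16170/(-219) = 24571/4278 - 16170*(-1/219) = 24571/4278 + 5390/73 = 24852103/312294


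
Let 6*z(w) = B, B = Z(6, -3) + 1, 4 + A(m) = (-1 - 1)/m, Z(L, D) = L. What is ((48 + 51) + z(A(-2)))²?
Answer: 361201/36 ≈ 10033.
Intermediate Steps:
A(m) = -4 - 2/m (A(m) = -4 + (-1 - 1)/m = -4 - 2/m)
B = 7 (B = 6 + 1 = 7)
z(w) = 7/6 (z(w) = (⅙)*7 = 7/6)
((48 + 51) + z(A(-2)))² = ((48 + 51) + 7/6)² = (99 + 7/6)² = (601/6)² = 361201/36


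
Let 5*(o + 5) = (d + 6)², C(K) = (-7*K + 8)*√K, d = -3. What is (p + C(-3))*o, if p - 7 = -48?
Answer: 656/5 - 464*I*√3/5 ≈ 131.2 - 160.73*I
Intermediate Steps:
p = -41 (p = 7 - 48 = -41)
C(K) = √K*(8 - 7*K) (C(K) = (8 - 7*K)*√K = √K*(8 - 7*K))
o = -16/5 (o = -5 + (-3 + 6)²/5 = -5 + (⅕)*3² = -5 + (⅕)*9 = -5 + 9/5 = -16/5 ≈ -3.2000)
(p + C(-3))*o = (-41 + √(-3)*(8 - 7*(-3)))*(-16/5) = (-41 + (I*√3)*(8 + 21))*(-16/5) = (-41 + (I*√3)*29)*(-16/5) = (-41 + 29*I*√3)*(-16/5) = 656/5 - 464*I*√3/5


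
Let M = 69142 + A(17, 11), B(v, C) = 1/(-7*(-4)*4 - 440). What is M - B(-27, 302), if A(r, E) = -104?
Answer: 22644465/328 ≈ 69038.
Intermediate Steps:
B(v, C) = -1/328 (B(v, C) = 1/(28*4 - 440) = 1/(112 - 440) = 1/(-328) = -1/328)
M = 69038 (M = 69142 - 104 = 69038)
M - B(-27, 302) = 69038 - 1*(-1/328) = 69038 + 1/328 = 22644465/328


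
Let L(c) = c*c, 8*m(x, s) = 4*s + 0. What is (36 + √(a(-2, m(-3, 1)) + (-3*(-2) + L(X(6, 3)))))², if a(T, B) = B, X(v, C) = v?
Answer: (72 + √170)²/4 ≈ 1807.9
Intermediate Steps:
m(x, s) = s/2 (m(x, s) = (4*s + 0)/8 = (4*s)/8 = s/2)
L(c) = c²
(36 + √(a(-2, m(-3, 1)) + (-3*(-2) + L(X(6, 3)))))² = (36 + √((½)*1 + (-3*(-2) + 6²)))² = (36 + √(½ + (6 + 36)))² = (36 + √(½ + 42))² = (36 + √(85/2))² = (36 + √170/2)²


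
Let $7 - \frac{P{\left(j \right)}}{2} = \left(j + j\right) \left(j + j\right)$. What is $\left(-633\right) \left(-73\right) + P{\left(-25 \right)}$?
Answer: $41223$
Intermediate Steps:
$P{\left(j \right)} = 14 - 8 j^{2}$ ($P{\left(j \right)} = 14 - 2 \left(j + j\right) \left(j + j\right) = 14 - 2 \cdot 2 j 2 j = 14 - 2 \cdot 4 j^{2} = 14 - 8 j^{2}$)
$\left(-633\right) \left(-73\right) + P{\left(-25 \right)} = \left(-633\right) \left(-73\right) + \left(14 - 8 \left(-25\right)^{2}\right) = 46209 + \left(14 - 5000\right) = 46209 - 4986 = 41223$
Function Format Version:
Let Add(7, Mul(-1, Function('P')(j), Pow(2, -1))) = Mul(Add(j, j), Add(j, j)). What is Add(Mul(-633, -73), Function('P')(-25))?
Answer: 41223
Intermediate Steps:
Function('P')(j) = Add(14, Mul(-8, Pow(j, 2))) (Function('P')(j) = Add(14, Mul(-2, Mul(Add(j, j), Add(j, j)))) = Add(14, Mul(-2, Mul(Mul(2, j), Mul(2, j)))) = Add(14, Mul(-2, Mul(4, Pow(j, 2)))) = Add(14, Mul(-8, Pow(j, 2))))
Add(Mul(-633, -73), Function('P')(-25)) = Add(Mul(-633, -73), Add(14, Mul(-8, Pow(-25, 2)))) = Add(46209, Add(14, Mul(-8, 625))) = Add(46209, Add(14, -5000)) = Add(46209, -4986) = 41223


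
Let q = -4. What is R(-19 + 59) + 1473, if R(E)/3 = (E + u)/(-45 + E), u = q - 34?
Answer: 7359/5 ≈ 1471.8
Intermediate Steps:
u = -38 (u = -4 - 34 = -38)
R(E) = 3*(-38 + E)/(-45 + E) (R(E) = 3*((E - 38)/(-45 + E)) = 3*((-38 + E)/(-45 + E)) = 3*(-38 + E)/(-45 + E))
R(-19 + 59) + 1473 = 3*(-38 + (-19 + 59))/(-45 + (-19 + 59)) + 1473 = 3*(-38 + 40)/(-45 + 40) + 1473 = 3*2/(-5) + 1473 = 3*(-1/5)*2 + 1473 = -6/5 + 1473 = 7359/5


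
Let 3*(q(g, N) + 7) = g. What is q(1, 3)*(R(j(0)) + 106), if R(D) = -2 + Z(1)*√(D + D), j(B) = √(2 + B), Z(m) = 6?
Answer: -2080/3 - 40*2^(¾) ≈ -760.61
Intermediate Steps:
q(g, N) = -7 + g/3
R(D) = -2 + 6*√2*√D (R(D) = -2 + 6*√(D + D) = -2 + 6*√(2*D) = -2 + 6*(√2*√D) = -2 + 6*√2*√D)
q(1, 3)*(R(j(0)) + 106) = (-7 + (⅓)*1)*((-2 + 6*√2*√(√(2 + 0))) + 106) = (-7 + ⅓)*((-2 + 6*√2*√(√2)) + 106) = -20*((-2 + 6*√2*2^(¼)) + 106)/3 = -20*((-2 + 6*2^(¾)) + 106)/3 = -20*(104 + 6*2^(¾))/3 = -2080/3 - 40*2^(¾)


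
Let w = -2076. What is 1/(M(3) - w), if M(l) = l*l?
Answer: 1/2085 ≈ 0.00047962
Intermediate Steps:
M(l) = l²
1/(M(3) - w) = 1/(3² - 1*(-2076)) = 1/(9 + 2076) = 1/2085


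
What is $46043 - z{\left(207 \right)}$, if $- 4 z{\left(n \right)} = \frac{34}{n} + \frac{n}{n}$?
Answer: $\frac{38123845}{828} \approx 46043.0$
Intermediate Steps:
$z{\left(n \right)} = - \frac{1}{4} - \frac{17}{2 n}$ ($z{\left(n \right)} = - \frac{\frac{34}{n} + \frac{n}{n}}{4} = - \frac{\frac{34}{n} + 1}{4} = - \frac{1 + \frac{34}{n}}{4} = - \frac{1}{4} - \frac{17}{2 n}$)
$46043 - z{\left(207 \right)} = 46043 - \frac{-34 - 207}{4 \cdot 207} = 46043 - \frac{1}{4} \cdot \frac{1}{207} \left(-34 - 207\right) = 46043 - \frac{1}{4} \cdot \frac{1}{207} \left(-241\right) = 46043 - - \frac{241}{828} = 46043 + \frac{241}{828} = \frac{38123845}{828}$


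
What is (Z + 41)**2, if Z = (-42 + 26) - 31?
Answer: 36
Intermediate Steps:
Z = -47 (Z = -16 - 31 = -47)
(Z + 41)**2 = (-47 + 41)**2 = (-6)**2 = 36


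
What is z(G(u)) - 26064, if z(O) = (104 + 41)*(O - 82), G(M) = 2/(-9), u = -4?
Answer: -341876/9 ≈ -37986.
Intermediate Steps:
G(M) = -2/9 (G(M) = 2*(-1/9) = -2/9)
z(O) = -11890 + 145*O (z(O) = 145*(-82 + O) = -11890 + 145*O)
z(G(u)) - 26064 = (-11890 + 145*(-2/9)) - 26064 = (-11890 - 290/9) - 26064 = -107300/9 - 26064 = -341876/9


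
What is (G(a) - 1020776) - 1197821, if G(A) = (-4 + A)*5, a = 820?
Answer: -2214517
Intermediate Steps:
G(A) = -20 + 5*A
(G(a) - 1020776) - 1197821 = ((-20 + 5*820) - 1020776) - 1197821 = ((-20 + 4100) - 1020776) - 1197821 = (4080 - 1020776) - 1197821 = -1016696 - 1197821 = -2214517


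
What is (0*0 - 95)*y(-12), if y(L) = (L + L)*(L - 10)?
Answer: -50160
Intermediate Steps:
y(L) = 2*L*(-10 + L) (y(L) = (2*L)*(-10 + L) = 2*L*(-10 + L))
(0*0 - 95)*y(-12) = (0*0 - 95)*(2*(-12)*(-10 - 12)) = (0 - 95)*(2*(-12)*(-22)) = -95*528 = -50160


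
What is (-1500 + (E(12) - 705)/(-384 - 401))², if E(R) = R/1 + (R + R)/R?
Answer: 1384879422481/616225 ≈ 2.2474e+6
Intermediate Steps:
E(R) = 2 + R (E(R) = R*1 + (2*R)/R = R + 2 = 2 + R)
(-1500 + (E(12) - 705)/(-384 - 401))² = (-1500 + ((2 + 12) - 705)/(-384 - 401))² = (-1500 + (14 - 705)/(-785))² = (-1500 - 691*(-1/785))² = (-1500 + 691/785)² = (-1176809/785)² = 1384879422481/616225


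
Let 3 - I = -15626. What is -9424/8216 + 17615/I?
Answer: -320357/16050983 ≈ -0.019959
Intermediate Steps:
I = 15629 (I = 3 - 1*(-15626) = 3 + 15626 = 15629)
-9424/8216 + 17615/I = -9424/8216 + 17615/15629 = -9424*1/8216 + 17615*(1/15629) = -1178/1027 + 17615/15629 = -320357/16050983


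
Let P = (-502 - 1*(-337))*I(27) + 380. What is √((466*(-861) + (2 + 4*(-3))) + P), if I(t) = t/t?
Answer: I*√401021 ≈ 633.26*I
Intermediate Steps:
I(t) = 1
P = 215 (P = (-502 - 1*(-337))*1 + 380 = (-502 + 337)*1 + 380 = -165*1 + 380 = -165 + 380 = 215)
√((466*(-861) + (2 + 4*(-3))) + P) = √((466*(-861) + (2 + 4*(-3))) + 215) = √((-401226 + (2 - 12)) + 215) = √((-401226 - 10) + 215) = √(-401236 + 215) = √(-401021) = I*√401021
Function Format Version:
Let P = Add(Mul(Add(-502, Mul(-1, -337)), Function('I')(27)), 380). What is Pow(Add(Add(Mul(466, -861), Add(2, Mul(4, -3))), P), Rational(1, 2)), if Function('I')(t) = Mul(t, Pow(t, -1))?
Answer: Mul(I, Pow(401021, Rational(1, 2))) ≈ Mul(633.26, I)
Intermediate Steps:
Function('I')(t) = 1
P = 215 (P = Add(Mul(Add(-502, Mul(-1, -337)), 1), 380) = Add(Mul(Add(-502, 337), 1), 380) = Add(Mul(-165, 1), 380) = Add(-165, 380) = 215)
Pow(Add(Add(Mul(466, -861), Add(2, Mul(4, -3))), P), Rational(1, 2)) = Pow(Add(Add(Mul(466, -861), Add(2, Mul(4, -3))), 215), Rational(1, 2)) = Pow(Add(Add(-401226, Add(2, -12)), 215), Rational(1, 2)) = Pow(Add(Add(-401226, -10), 215), Rational(1, 2)) = Pow(Add(-401236, 215), Rational(1, 2)) = Pow(-401021, Rational(1, 2)) = Mul(I, Pow(401021, Rational(1, 2)))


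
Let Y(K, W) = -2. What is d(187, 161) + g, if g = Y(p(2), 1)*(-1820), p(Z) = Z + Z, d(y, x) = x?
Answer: 3801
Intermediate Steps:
p(Z) = 2*Z
g = 3640 (g = -2*(-1820) = 3640)
d(187, 161) + g = 161 + 3640 = 3801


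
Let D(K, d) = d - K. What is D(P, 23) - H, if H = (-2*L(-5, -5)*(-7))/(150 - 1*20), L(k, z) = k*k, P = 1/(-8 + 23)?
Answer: 3947/195 ≈ 20.241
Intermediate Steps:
P = 1/15 ≈ 0.066667
L(k, z) = k²
H = 35/13 (H = (-2*(-5)²*(-7))/(150 - 1*20) = (-2*25*(-7))/(150 - 20) = -50*(-7)/130 = 350*(1/130) = 35/13 ≈ 2.6923)
D(P, 23) - H = (23 - 1*1/15) - 1*35/13 = (23 - 1/15) - 35/13 = 344/15 - 35/13 = 3947/195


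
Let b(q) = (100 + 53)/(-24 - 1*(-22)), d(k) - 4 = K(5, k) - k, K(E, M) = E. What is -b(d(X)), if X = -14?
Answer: 153/2 ≈ 76.500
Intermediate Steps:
d(k) = 9 - k (d(k) = 4 + (5 - k) = 9 - k)
b(q) = -153/2 (b(q) = 153/(-24 + 22) = 153/(-2) = 153*(-1/2) = -153/2)
-b(d(X)) = -1*(-153/2) = 153/2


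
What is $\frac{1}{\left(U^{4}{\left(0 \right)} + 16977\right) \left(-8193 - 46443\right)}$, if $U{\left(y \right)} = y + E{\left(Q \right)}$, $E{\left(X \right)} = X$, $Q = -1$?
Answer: $- \frac{1}{927610008} \approx -1.078 \cdot 10^{-9}$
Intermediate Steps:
$U{\left(y \right)} = -1 + y$ ($U{\left(y \right)} = y - 1 = -1 + y$)
$\frac{1}{\left(U^{4}{\left(0 \right)} + 16977\right) \left(-8193 - 46443\right)} = \frac{1}{\left(\left(-1 + 0\right)^{4} + 16977\right) \left(-8193 - 46443\right)} = \frac{1}{\left(\left(-1\right)^{4} + 16977\right) \left(-54636\right)} = \frac{1}{\left(1 + 16977\right) \left(-54636\right)} = \frac{1}{16978 \left(-54636\right)} = \frac{1}{-927610008} = - \frac{1}{927610008}$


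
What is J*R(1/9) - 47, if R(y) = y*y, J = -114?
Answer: -1307/27 ≈ -48.407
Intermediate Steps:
R(y) = y²
J*R(1/9) - 47 = -114*(1/9)² - 47 = -114*(⅑)² - 47 = -114*1/81 - 47 = -38/27 - 47 = -1307/27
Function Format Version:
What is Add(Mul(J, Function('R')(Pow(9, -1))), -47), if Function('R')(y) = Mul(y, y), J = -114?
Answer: Rational(-1307, 27) ≈ -48.407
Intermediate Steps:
Function('R')(y) = Pow(y, 2)
Add(Mul(J, Function('R')(Pow(9, -1))), -47) = Add(Mul(-114, Pow(Pow(9, -1), 2)), -47) = Add(Mul(-114, Pow(Rational(1, 9), 2)), -47) = Add(Mul(-114, Rational(1, 81)), -47) = Add(Rational(-38, 27), -47) = Rational(-1307, 27)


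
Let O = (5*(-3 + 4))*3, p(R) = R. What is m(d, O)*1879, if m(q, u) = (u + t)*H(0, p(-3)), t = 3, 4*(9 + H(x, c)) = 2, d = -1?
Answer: -287487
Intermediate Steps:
H(x, c) = -17/2 (H(x, c) = -9 + (¼)*2 = -9 + ½ = -17/2)
O = 15 (O = (5*1)*3 = 5*3 = 15)
m(q, u) = -51/2 - 17*u/2 (m(q, u) = (u + 3)*(-17/2) = (3 + u)*(-17/2) = -51/2 - 17*u/2)
m(d, O)*1879 = (-51/2 - 17/2*15)*1879 = (-51/2 - 255/2)*1879 = -153*1879 = -287487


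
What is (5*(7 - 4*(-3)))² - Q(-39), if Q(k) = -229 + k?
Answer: 9293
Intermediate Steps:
(5*(7 - 4*(-3)))² - Q(-39) = (5*(7 - 4*(-3)))² - (-229 - 39) = (5*(7 + 12))² - 1*(-268) = (5*19)² + 268 = 95² + 268 = 9025 + 268 = 9293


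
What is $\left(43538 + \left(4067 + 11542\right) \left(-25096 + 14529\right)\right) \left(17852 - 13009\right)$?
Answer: $-798595032895$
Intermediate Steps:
$\left(43538 + \left(4067 + 11542\right) \left(-25096 + 14529\right)\right) \left(17852 - 13009\right) = \left(43538 + 15609 \left(-10567\right)\right) 4843 = \left(43538 - 164940303\right) 4843 = \left(-164896765\right) 4843 = -798595032895$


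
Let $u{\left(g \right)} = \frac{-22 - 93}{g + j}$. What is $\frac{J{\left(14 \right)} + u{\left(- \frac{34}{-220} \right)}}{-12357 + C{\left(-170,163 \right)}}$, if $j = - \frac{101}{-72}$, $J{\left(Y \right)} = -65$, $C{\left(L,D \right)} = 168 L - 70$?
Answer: $\frac{856255}{252766829} \approx 0.0033875$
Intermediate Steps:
$C{\left(L,D \right)} = -70 + 168 L$
$j = \frac{101}{72}$ ($j = \left(-101\right) \left(- \frac{1}{72}\right) = \frac{101}{72} \approx 1.4028$)
$u{\left(g \right)} = - \frac{115}{\frac{101}{72} + g}$ ($u{\left(g \right)} = \frac{-22 - 93}{g + \frac{101}{72}} = - \frac{115}{\frac{101}{72} + g}$)
$\frac{J{\left(14 \right)} + u{\left(- \frac{34}{-220} \right)}}{-12357 + C{\left(-170,163 \right)}} = \frac{-65 - \frac{8280}{101 + 72 \left(- \frac{34}{-220}\right)}}{-12357 + \left(-70 + 168 \left(-170\right)\right)} = \frac{-65 - \frac{8280}{101 + 72 \left(\left(-34\right) \left(- \frac{1}{220}\right)\right)}}{-12357 - 28630} = \frac{-65 - \frac{8280}{101 + 72 \cdot \frac{17}{110}}}{-12357 - 28630} = \frac{-65 - \frac{8280}{101 + \frac{612}{55}}}{-40987} = \left(-65 - \frac{8280}{\frac{6167}{55}}\right) \left(- \frac{1}{40987}\right) = \left(-65 - \frac{455400}{6167}\right) \left(- \frac{1}{40987}\right) = \left(- \frac{856255}{6167}\right) \left(- \frac{1}{40987}\right) = \frac{856255}{252766829}$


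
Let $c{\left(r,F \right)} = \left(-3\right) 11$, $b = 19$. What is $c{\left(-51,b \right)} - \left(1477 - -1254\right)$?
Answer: $-2764$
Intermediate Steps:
$c{\left(r,F \right)} = -33$
$c{\left(-51,b \right)} - \left(1477 - -1254\right) = -33 - \left(1477 - -1254\right) = -33 - \left(1477 + 1254\right) = -33 - 2731 = -2764$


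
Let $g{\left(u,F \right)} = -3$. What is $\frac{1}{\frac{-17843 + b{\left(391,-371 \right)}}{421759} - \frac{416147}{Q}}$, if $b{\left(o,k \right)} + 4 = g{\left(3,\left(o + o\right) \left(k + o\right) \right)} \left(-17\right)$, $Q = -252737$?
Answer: $\frac{106594104383}{171016034921} \approx 0.6233$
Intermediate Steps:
$b{\left(o,k \right)} = 47$ ($b{\left(o,k \right)} = -4 - -51 = -4 + 51 = 47$)
$\frac{1}{\frac{-17843 + b{\left(391,-371 \right)}}{421759} - \frac{416147}{Q}} = \frac{1}{\frac{-17843 + 47}{421759} - \frac{416147}{-252737}} = \frac{1}{\left(-17796\right) \frac{1}{421759} - - \frac{416147}{252737}} = \frac{1}{- \frac{17796}{421759} + \frac{416147}{252737}} = \frac{1}{\frac{171016034921}{106594104383}} = \frac{106594104383}{171016034921}$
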